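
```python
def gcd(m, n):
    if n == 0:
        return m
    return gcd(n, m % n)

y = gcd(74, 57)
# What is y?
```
Call trace:
gcd(m=74, n=57)
  gcd(m=57, n=17)
    gcd(m=17, n=6)
      gcd(m=6, n=5)
        gcd(m=5, n=1)
          gcd(m=1, n=0)
          -> return 1
        -> return 1
      -> return 1
    -> return 1
  -> return 1
-> return 1

Final answer: 1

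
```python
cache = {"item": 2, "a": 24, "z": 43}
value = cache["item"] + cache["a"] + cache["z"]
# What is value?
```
Trace:
  cache={'item': 2, 'a': 24, 'z': 43}
  cache={'item': 2, 'a': 24, 'z': 43}, value=69

Final answer: 69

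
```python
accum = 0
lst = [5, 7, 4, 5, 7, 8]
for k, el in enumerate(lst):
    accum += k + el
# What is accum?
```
Trace:
  accum=0
  accum=5, k=0, el=5
  accum=13, k=1, el=7
  accum=19, k=2, el=4
  accum=27, k=3, el=5
  accum=38, k=4, el=7
  accum=51, k=5, el=8

Final answer: 51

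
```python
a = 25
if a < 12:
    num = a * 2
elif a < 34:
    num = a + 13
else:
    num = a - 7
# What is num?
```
Trace:
  a=25
  a=25, num=38

Final answer: 38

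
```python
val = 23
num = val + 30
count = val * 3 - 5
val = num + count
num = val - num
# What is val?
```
Trace:
  val=23
  val=23, num=53
  val=23, num=53, count=64
  val=117, num=53, count=64
  val=117, num=64, count=64

Final answer: 117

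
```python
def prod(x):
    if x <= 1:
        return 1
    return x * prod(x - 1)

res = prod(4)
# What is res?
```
Call trace:
prod(x=4)
  prod(x=3)
    prod(x=2)
      prod(x=1)
      -> return 1
    -> return 2
  -> return 6
-> return 24

Final answer: 24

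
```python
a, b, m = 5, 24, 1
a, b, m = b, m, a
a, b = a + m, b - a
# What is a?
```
Trace:
  a=5, b=24, m=1
  a=24, b=1, m=5
  a=29, b=-23, m=5

Final answer: 29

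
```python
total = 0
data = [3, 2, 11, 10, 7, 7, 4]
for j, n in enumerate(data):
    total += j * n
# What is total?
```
Trace:
  total=0
  total=0, j=0, n=3
  total=2, j=1, n=2
  total=24, j=2, n=11
  total=54, j=3, n=10
  total=82, j=4, n=7
  total=117, j=5, n=7
  total=141, j=6, n=4

Final answer: 141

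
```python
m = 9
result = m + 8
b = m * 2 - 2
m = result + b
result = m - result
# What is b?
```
Trace:
  m=9
  m=9, result=17
  m=9, result=17, b=16
  m=33, result=17, b=16
  m=33, result=16, b=16

Final answer: 16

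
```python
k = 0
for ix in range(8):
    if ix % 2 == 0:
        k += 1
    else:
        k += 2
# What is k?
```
Trace:
  k=0
  k=1, ix=0
  k=3, ix=1
  k=4, ix=2
  k=6, ix=3
  k=7, ix=4
  k=9, ix=5
  k=10, ix=6
  k=12, ix=7

Final answer: 12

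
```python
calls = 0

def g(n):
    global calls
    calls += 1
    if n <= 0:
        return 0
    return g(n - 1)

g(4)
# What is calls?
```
Call trace:
g(n=4)
  g(n=3)
    g(n=2)
      g(n=1)
        g(n=0)
        -> return 0
      -> return 0
    -> return 0
  -> return 0
-> return 0

calls is incremented once per call. g is entered once for each n = 4, 3, 2, 1, 0 (the n <= 0 call returns without recursing), i.e. 4 + 1 calls.
calls = 5

Final answer: 5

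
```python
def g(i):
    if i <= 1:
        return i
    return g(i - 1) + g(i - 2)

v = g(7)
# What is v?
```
Call trace (a repeated sub-call is expanded the first time; later identical calls just restate its return value):
g(i=7)
  g(i=6)
    g(i=5)
      g(i=4)
        g(i=3)
          g(i=2)
            g(i=1)
            -> return 1
            g(i=0)
            -> return 0
          -> return 1
          g(i=1)
          -> return 1
        -> return 2
        g(i=2) -> return 1  (same call as traced above)
      -> return 3
      g(i=3) -> return 2  (same call as traced above)
    -> return 5
    g(i=4) -> return 3  (same call as traced above)
  -> return 8
  g(i=5) -> return 5  (same call as traced above)
-> return 13

Final answer: 13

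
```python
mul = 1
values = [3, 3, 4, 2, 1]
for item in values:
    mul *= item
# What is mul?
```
Trace:
  mul=1
  mul=3, item=3
  mul=9, item=3
  mul=36, item=4
  mul=72, item=2
  mul=72, item=1

Final answer: 72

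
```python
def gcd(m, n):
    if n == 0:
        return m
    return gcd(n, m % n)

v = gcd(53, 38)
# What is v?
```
Call trace:
gcd(m=53, n=38)
  gcd(m=38, n=15)
    gcd(m=15, n=8)
      gcd(m=8, n=7)
        gcd(m=7, n=1)
          gcd(m=1, n=0)
          -> return 1
        -> return 1
      -> return 1
    -> return 1
  -> return 1
-> return 1

Final answer: 1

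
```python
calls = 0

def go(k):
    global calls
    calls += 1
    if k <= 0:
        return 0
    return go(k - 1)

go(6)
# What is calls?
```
Call trace:
go(k=6)
  go(k=5)
    go(k=4)
      go(k=3)
        go(k=2)
          go(k=1)
            go(k=0)
            -> return 0
          -> return 0
        -> return 0
      -> return 0
    -> return 0
  -> return 0
-> return 0

calls is incremented once per call. go is entered once for each k = 6, 5, 4, 3, 2, 1, 0 (the k <= 0 call returns without recursing), i.e. 6 + 1 calls.
calls = 7

Final answer: 7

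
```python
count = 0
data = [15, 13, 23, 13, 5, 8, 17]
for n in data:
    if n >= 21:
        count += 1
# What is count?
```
Trace:
  count=0
  count=0, n=15
  count=0, n=13
  count=1, n=23
  count=1, n=13
  count=1, n=5
  count=1, n=8
  count=1, n=17

Final answer: 1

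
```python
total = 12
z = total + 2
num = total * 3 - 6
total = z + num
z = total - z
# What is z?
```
Trace:
  total=12
  total=12, z=14
  total=12, z=14, num=30
  total=44, z=14, num=30
  total=44, z=30, num=30

Final answer: 30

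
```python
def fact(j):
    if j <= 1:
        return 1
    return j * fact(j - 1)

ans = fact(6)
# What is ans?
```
Call trace:
fact(j=6)
  fact(j=5)
    fact(j=4)
      fact(j=3)
        fact(j=2)
          fact(j=1)
          -> return 1
        -> return 2
      -> return 6
    -> return 24
  -> return 120
-> return 720

Final answer: 720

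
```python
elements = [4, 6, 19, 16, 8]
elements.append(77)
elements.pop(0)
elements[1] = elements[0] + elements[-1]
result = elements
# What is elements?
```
Trace:
  elements=[4, 6, 19, 16, 8]
  elements=[4, 6, 19, 16, 8, 77]
  elements=[6, 19, 16, 8, 77]
  elements=[6, 83, 16, 8, 77]
  elements=[6, 83, 16, 8, 77], result=[6, 83, 16, 8, 77]

Final answer: [6, 83, 16, 8, 77]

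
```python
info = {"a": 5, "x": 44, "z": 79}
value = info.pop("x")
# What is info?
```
Trace:
  info={'a': 5, 'x': 44, 'z': 79}
  info={'a': 5, 'z': 79}, value=44

Final answer: {'a': 5, 'z': 79}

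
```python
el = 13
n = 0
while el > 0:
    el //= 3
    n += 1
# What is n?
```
Trace:
  el=13
  el=13, n=0
  el=4, n=1
  el=1, n=2
  el=0, n=3

Final answer: 3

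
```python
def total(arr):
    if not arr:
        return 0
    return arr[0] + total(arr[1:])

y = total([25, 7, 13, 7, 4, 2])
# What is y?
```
Call trace:
total(arr=[25, 7, 13, 7, 4, 2])
  total(arr=[7, 13, 7, 4, 2])
    total(arr=[13, 7, 4, 2])
      total(arr=[7, 4, 2])
        total(arr=[4, 2])
          total(arr=[2])
            total(arr=[])
            -> return 0
          -> return 2
        -> return 6
      -> return 13
    -> return 26
  -> return 33
-> return 58

Final answer: 58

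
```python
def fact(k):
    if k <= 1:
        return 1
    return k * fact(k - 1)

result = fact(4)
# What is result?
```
Call trace:
fact(k=4)
  fact(k=3)
    fact(k=2)
      fact(k=1)
      -> return 1
    -> return 2
  -> return 6
-> return 24

Final answer: 24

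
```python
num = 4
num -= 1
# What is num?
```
Trace:
  num=4
  num=3

Final answer: 3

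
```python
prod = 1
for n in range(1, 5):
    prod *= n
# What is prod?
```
Trace:
  prod=1
  prod=1, n=1
  prod=2, n=2
  prod=6, n=3
  prod=24, n=4

Final answer: 24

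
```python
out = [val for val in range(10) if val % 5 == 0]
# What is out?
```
Trace:
  val=0
  val=1
  val=2
  val=3
  val=4
  val=5
  val=6
  val=7
  val=8
  val=9
  out=[0, 5]

Final answer: [0, 5]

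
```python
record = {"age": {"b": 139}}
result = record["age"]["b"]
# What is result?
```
Trace:
  record={'age': {'b': 139}}
  record={'age': {'b': 139}}, result=139

Final answer: 139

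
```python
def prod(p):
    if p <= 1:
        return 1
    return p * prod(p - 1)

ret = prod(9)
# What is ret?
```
Call trace:
prod(p=9)
  prod(p=8)
    prod(p=7)
      prod(p=6)
        prod(p=5)
          prod(p=4)
            prod(p=3)
              prod(p=2)
                prod(p=1)
                -> return 1
              -> return 2
            -> return 6
          -> return 24
        -> return 120
      -> return 720
    -> return 5040
  -> return 40320
-> return 362880

Final answer: 362880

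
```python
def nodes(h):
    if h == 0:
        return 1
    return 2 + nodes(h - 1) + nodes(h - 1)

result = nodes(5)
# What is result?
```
Call trace (a repeated sub-call is expanded the first time; later identical calls just restate its return value):
nodes(h=5)
  nodes(h=4)
    nodes(h=3)
      nodes(h=2)
        nodes(h=1)
          nodes(h=0)
          -> return 1
          nodes(h=0)
          -> return 1
        -> return 4
        nodes(h=1) -> return 4  (same call as traced above)
      -> return 10
      nodes(h=2) -> return 10  (same call as traced above)
    -> return 22
    nodes(h=3) -> return 22  (same call as traced above)
  -> return 46
  nodes(h=4) -> return 46  (same call as traced above)
-> return 94

Final answer: 94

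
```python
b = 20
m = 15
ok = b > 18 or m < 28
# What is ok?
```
Trace:
  b=20
  b=20, m=15
  b=20, m=15, ok=True

Final answer: True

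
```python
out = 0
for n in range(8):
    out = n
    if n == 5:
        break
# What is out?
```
Trace:
  out=0
  out=0, n=0
  out=1, n=1
  out=2, n=2
  out=3, n=3
  out=4, n=4
  out=5, n=5

Final answer: 5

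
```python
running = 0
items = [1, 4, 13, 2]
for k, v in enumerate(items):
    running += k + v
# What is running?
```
Trace:
  running=0
  running=1, k=0, v=1
  running=6, k=1, v=4
  running=21, k=2, v=13
  running=26, k=3, v=2

Final answer: 26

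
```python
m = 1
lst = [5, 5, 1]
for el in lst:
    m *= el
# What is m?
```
Trace:
  m=1
  m=5, el=5
  m=25, el=5
  m=25, el=1

Final answer: 25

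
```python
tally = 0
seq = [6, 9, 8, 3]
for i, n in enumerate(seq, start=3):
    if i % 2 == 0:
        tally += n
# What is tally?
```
Trace:
  tally=0
  tally=0, i=3, n=6
  tally=9, i=4, n=9
  tally=9, i=5, n=8
  tally=12, i=6, n=3

Final answer: 12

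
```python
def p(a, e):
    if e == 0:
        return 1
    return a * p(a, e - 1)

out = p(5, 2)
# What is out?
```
Call trace:
p(a=5, e=2)
  p(a=5, e=1)
    p(a=5, e=0)
    -> return 1
  -> return 5
-> return 25

Final answer: 25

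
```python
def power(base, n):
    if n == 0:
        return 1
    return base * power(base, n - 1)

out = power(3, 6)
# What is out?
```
Call trace:
power(base=3, n=6)
  power(base=3, n=5)
    power(base=3, n=4)
      power(base=3, n=3)
        power(base=3, n=2)
          power(base=3, n=1)
            power(base=3, n=0)
            -> return 1
          -> return 3
        -> return 9
      -> return 27
    -> return 81
  -> return 243
-> return 729

Final answer: 729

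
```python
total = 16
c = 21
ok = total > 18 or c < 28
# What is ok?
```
Trace:
  total=16
  total=16, c=21
  total=16, c=21, ok=True

Final answer: True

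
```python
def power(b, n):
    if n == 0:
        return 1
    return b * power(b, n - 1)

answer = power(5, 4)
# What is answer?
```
Call trace:
power(b=5, n=4)
  power(b=5, n=3)
    power(b=5, n=2)
      power(b=5, n=1)
        power(b=5, n=0)
        -> return 1
      -> return 5
    -> return 25
  -> return 125
-> return 625

Final answer: 625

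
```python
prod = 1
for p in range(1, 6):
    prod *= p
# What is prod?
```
Trace:
  prod=1
  prod=1, p=1
  prod=2, p=2
  prod=6, p=3
  prod=24, p=4
  prod=120, p=5

Final answer: 120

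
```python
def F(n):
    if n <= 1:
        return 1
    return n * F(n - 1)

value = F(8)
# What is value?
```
Call trace:
F(n=8)
  F(n=7)
    F(n=6)
      F(n=5)
        F(n=4)
          F(n=3)
            F(n=2)
              F(n=1)
              -> return 1
            -> return 2
          -> return 6
        -> return 24
      -> return 120
    -> return 720
  -> return 5040
-> return 40320

Final answer: 40320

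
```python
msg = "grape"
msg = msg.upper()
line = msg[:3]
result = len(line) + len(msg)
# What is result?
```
Trace:
  msg='grape'
  msg='GRAPE'
  msg='GRAPE', line='GRA'
  msg='GRAPE', line='GRA', result=8

Final answer: 8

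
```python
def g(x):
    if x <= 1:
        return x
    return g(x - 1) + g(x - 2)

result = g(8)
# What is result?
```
Call trace (a repeated sub-call is expanded the first time; later identical calls just restate its return value):
g(x=8)
  g(x=7)
    g(x=6)
      g(x=5)
        g(x=4)
          g(x=3)
            g(x=2)
              g(x=1)
              -> return 1
              g(x=0)
              -> return 0
            -> return 1
            g(x=1)
            -> return 1
          -> return 2
          g(x=2) -> return 1  (same call as traced above)
        -> return 3
        g(x=3) -> return 2  (same call as traced above)
      -> return 5
      g(x=4) -> return 3  (same call as traced above)
    -> return 8
    g(x=5) -> return 5  (same call as traced above)
  -> return 13
  g(x=6) -> return 8  (same call as traced above)
-> return 21

Final answer: 21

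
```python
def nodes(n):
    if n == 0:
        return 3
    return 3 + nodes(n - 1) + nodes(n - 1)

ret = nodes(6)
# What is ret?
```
Call trace (a repeated sub-call is expanded the first time; later identical calls just restate its return value):
nodes(n=6)
  nodes(n=5)
    nodes(n=4)
      nodes(n=3)
        nodes(n=2)
          nodes(n=1)
            nodes(n=0)
            -> return 3
            nodes(n=0)
            -> return 3
          -> return 9
          nodes(n=1) -> return 9  (same call as traced above)
        -> return 21
        nodes(n=2) -> return 21  (same call as traced above)
      -> return 45
      nodes(n=3) -> return 45  (same call as traced above)
    -> return 93
    nodes(n=4) -> return 93  (same call as traced above)
  -> return 189
  nodes(n=5) -> return 189  (same call as traced above)
-> return 381

Final answer: 381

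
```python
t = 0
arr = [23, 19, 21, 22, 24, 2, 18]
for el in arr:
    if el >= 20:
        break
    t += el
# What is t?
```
Trace:
  t=0
  t=0, el=23

Final answer: 0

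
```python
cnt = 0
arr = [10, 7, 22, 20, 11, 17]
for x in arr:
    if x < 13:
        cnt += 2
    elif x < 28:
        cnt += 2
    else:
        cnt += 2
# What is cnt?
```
Trace:
  cnt=0
  cnt=2, x=10
  cnt=4, x=7
  cnt=6, x=22
  cnt=8, x=20
  cnt=10, x=11
  cnt=12, x=17

Final answer: 12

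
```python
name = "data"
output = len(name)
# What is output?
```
Trace:
  name='data'
  name='data', output=4

Final answer: 4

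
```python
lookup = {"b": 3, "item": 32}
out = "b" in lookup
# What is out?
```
Trace:
  lookup={'b': 3, 'item': 32}
  lookup={'b': 3, 'item': 32}, out=True

Final answer: True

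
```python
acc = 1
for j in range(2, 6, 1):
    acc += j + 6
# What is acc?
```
Trace:
  acc=1
  acc=9, j=2
  acc=18, j=3
  acc=28, j=4
  acc=39, j=5

Final answer: 39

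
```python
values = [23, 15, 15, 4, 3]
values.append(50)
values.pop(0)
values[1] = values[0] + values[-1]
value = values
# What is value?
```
Trace:
  values=[23, 15, 15, 4, 3]
  values=[23, 15, 15, 4, 3, 50]
  values=[15, 15, 4, 3, 50]
  values=[15, 65, 4, 3, 50]
  values=[15, 65, 4, 3, 50], value=[15, 65, 4, 3, 50]

Final answer: [15, 65, 4, 3, 50]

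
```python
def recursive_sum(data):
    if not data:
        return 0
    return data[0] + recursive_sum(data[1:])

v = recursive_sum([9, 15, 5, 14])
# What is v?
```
Call trace:
recursive_sum(data=[9, 15, 5, 14])
  recursive_sum(data=[15, 5, 14])
    recursive_sum(data=[5, 14])
      recursive_sum(data=[14])
        recursive_sum(data=[])
        -> return 0
      -> return 14
    -> return 19
  -> return 34
-> return 43

Final answer: 43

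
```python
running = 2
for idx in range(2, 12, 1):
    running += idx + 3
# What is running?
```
Trace:
  running=2
  running=7, idx=2
  running=13, idx=3
  running=20, idx=4
  running=28, idx=5
  running=37, idx=6
  running=47, idx=7
  running=58, idx=8
  running=70, idx=9
  running=83, idx=10
  running=97, idx=11

Final answer: 97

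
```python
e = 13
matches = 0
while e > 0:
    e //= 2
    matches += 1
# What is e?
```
Trace:
  e=13
  e=13, matches=0
  e=6, matches=1
  e=3, matches=2
  e=1, matches=3
  e=0, matches=4

Final answer: 0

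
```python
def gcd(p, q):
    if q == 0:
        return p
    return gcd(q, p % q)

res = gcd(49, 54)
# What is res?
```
Call trace:
gcd(p=49, q=54)
  gcd(p=54, q=49)
    gcd(p=49, q=5)
      gcd(p=5, q=4)
        gcd(p=4, q=1)
          gcd(p=1, q=0)
          -> return 1
        -> return 1
      -> return 1
    -> return 1
  -> return 1
-> return 1

Final answer: 1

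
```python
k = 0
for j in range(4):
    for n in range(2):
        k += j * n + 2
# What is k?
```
Trace:
  k=0
  k=2, j=0, n=0
  k=4, j=0, n=1
  k=6, j=1, n=0
  k=9, j=1, n=1
  k=11, j=2, n=0
  k=15, j=2, n=1
  k=17, j=3, n=0
  k=22, j=3, n=1

Final answer: 22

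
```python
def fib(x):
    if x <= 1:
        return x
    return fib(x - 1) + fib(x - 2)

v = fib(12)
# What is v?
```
Call trace (a repeated sub-call is expanded the first time; later identical calls just restate its return value):
fib(x=12)
  fib(x=11)
    fib(x=10)
      fib(x=9)
        fib(x=8)
          fib(x=7)
            fib(x=6)
              fib(x=5)
                fib(x=4)
                  fib(x=3)
                    fib(x=2)
                      fib(x=1)
                      -> return 1
                      fib(x=0)
                      -> return 0
                    -> return 1
                    fib(x=1)
                    -> return 1
                  -> return 2
                  fib(x=2) -> return 1  (same call as traced above)
                -> return 3
                fib(x=3) -> return 2  (same call as traced above)
              -> return 5
              fib(x=4) -> return 3  (same call as traced above)
            -> return 8
            fib(x=5) -> return 5  (same call as traced above)
          -> return 13
          fib(x=6) -> return 8  (same call as traced above)
        -> return 21
        fib(x=7) -> return 13  (same call as traced above)
      -> return 34
      fib(x=8) -> return 21  (same call as traced above)
    -> return 55
    fib(x=9) -> return 34  (same call as traced above)
  -> return 89
  fib(x=10) -> return 55  (same call as traced above)
-> return 144

Final answer: 144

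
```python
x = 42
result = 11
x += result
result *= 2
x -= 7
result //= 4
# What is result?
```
Trace:
  x=42
  x=42, result=11
  x=53, result=11
  x=53, result=22
  x=46, result=22
  x=46, result=5

Final answer: 5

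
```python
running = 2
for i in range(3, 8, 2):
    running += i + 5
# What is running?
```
Trace:
  running=2
  running=10, i=3
  running=20, i=5
  running=32, i=7

Final answer: 32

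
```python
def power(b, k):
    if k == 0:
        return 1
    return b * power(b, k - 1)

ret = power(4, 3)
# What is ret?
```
Call trace:
power(b=4, k=3)
  power(b=4, k=2)
    power(b=4, k=1)
      power(b=4, k=0)
      -> return 1
    -> return 4
  -> return 16
-> return 64

Final answer: 64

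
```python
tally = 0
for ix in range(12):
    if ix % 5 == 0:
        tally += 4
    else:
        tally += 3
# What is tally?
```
Trace:
  tally=0
  tally=4, ix=0
  tally=7, ix=1
  tally=10, ix=2
  tally=13, ix=3
  tally=16, ix=4
  tally=20, ix=5
  tally=23, ix=6
  tally=26, ix=7
  tally=29, ix=8
  tally=32, ix=9
  tally=36, ix=10
  tally=39, ix=11

Final answer: 39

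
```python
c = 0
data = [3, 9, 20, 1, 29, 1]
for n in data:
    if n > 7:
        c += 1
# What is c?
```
Trace:
  c=0
  c=0, n=3
  c=1, n=9
  c=2, n=20
  c=2, n=1
  c=3, n=29
  c=3, n=1

Final answer: 3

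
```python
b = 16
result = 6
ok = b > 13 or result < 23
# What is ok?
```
Trace:
  b=16
  b=16, result=6
  b=16, result=6, ok=True

Final answer: True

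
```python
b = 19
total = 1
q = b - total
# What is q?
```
Trace:
  b=19
  b=19, total=1
  b=19, total=1, q=18

Final answer: 18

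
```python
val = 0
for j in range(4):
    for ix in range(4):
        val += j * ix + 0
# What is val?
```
Trace:
  val=0
  val=0, j=0, ix=0
  val=0, j=0, ix=1
  val=0, j=0, ix=2
  val=0, j=0, ix=3
  val=0, j=1, ix=0
  val=1, j=1, ix=1
  val=3, j=1, ix=2
  val=6, j=1, ix=3
  val=6, j=2, ix=0
  val=8, j=2, ix=1
  val=12, j=2, ix=2
  val=18, j=2, ix=3
  val=18, j=3, ix=0
  val=21, j=3, ix=1
  val=27, j=3, ix=2
  val=36, j=3, ix=3

Final answer: 36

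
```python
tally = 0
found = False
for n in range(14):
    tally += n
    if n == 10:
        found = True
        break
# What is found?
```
Trace:
  tally=0
  tally=0, found=False
  tally=0, found=False, n=0
  tally=1, found=False, n=1
  tally=3, found=False, n=2
  tally=6, found=False, n=3
  tally=10, found=False, n=4
  tally=15, found=False, n=5
  tally=21, found=False, n=6
  tally=28, found=False, n=7
  tally=36, found=False, n=8
  tally=45, found=False, n=9
  tally=55, found=True, n=10

Final answer: True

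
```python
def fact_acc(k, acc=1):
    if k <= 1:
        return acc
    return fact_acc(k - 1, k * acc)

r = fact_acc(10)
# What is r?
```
Call trace:
fact_acc(k=10, acc=1)
  fact_acc(k=9, acc=10)
    fact_acc(k=8, acc=90)
      fact_acc(k=7, acc=720)
        fact_acc(k=6, acc=5040)
          fact_acc(k=5, acc=30240)
            fact_acc(k=4, acc=151200)
              fact_acc(k=3, acc=604800)
                fact_acc(k=2, acc=1814400)
                  fact_acc(k=1, acc=3628800)
                  -> return 3628800
                -> return 3628800
              -> return 3628800
            -> return 3628800
          -> return 3628800
        -> return 3628800
      -> return 3628800
    -> return 3628800
  -> return 3628800
-> return 3628800

Final answer: 3628800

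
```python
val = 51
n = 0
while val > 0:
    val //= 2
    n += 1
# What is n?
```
Trace:
  val=51
  val=51, n=0
  val=25, n=1
  val=12, n=2
  val=6, n=3
  val=3, n=4
  val=1, n=5
  val=0, n=6

Final answer: 6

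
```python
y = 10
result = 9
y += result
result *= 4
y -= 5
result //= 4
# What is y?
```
Trace:
  y=10
  y=10, result=9
  y=19, result=9
  y=19, result=36
  y=14, result=36
  y=14, result=9

Final answer: 14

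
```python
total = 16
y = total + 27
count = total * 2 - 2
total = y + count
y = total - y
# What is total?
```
Trace:
  total=16
  total=16, y=43
  total=16, y=43, count=30
  total=73, y=43, count=30
  total=73, y=30, count=30

Final answer: 73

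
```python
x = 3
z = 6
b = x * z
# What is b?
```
Trace:
  x=3
  x=3, z=6
  x=3, z=6, b=18

Final answer: 18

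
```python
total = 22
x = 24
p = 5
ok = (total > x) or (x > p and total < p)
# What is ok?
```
Trace:
  total=22
  total=22, x=24
  total=22, x=24, p=5
  total=22, x=24, p=5, ok=False

Final answer: False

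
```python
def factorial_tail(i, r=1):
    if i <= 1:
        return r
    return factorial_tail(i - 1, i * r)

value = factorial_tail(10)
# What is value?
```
Call trace:
factorial_tail(i=10, r=1)
  factorial_tail(i=9, r=10)
    factorial_tail(i=8, r=90)
      factorial_tail(i=7, r=720)
        factorial_tail(i=6, r=5040)
          factorial_tail(i=5, r=30240)
            factorial_tail(i=4, r=151200)
              factorial_tail(i=3, r=604800)
                factorial_tail(i=2, r=1814400)
                  factorial_tail(i=1, r=3628800)
                  -> return 3628800
                -> return 3628800
              -> return 3628800
            -> return 3628800
          -> return 3628800
        -> return 3628800
      -> return 3628800
    -> return 3628800
  -> return 3628800
-> return 3628800

Final answer: 3628800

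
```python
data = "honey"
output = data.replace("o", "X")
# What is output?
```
Trace:
  data='honey'
  data='honey', output='hXney'

Final answer: 'hXney'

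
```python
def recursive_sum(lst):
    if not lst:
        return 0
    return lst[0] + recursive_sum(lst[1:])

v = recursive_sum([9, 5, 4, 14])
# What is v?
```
Call trace:
recursive_sum(lst=[9, 5, 4, 14])
  recursive_sum(lst=[5, 4, 14])
    recursive_sum(lst=[4, 14])
      recursive_sum(lst=[14])
        recursive_sum(lst=[])
        -> return 0
      -> return 14
    -> return 18
  -> return 23
-> return 32

Final answer: 32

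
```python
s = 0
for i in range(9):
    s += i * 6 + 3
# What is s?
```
Trace:
  s=0
  s=3, i=0
  s=12, i=1
  s=27, i=2
  s=48, i=3
  s=75, i=4
  s=108, i=5
  s=147, i=6
  s=192, i=7
  s=243, i=8

Final answer: 243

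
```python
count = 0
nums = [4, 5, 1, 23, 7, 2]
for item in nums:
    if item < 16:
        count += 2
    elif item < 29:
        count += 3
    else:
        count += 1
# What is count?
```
Trace:
  count=0
  count=2, item=4
  count=4, item=5
  count=6, item=1
  count=9, item=23
  count=11, item=7
  count=13, item=2

Final answer: 13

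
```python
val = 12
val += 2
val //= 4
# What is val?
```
Trace:
  val=12
  val=14
  val=3

Final answer: 3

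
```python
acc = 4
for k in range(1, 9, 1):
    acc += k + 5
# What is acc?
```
Trace:
  acc=4
  acc=10, k=1
  acc=17, k=2
  acc=25, k=3
  acc=34, k=4
  acc=44, k=5
  acc=55, k=6
  acc=67, k=7
  acc=80, k=8

Final answer: 80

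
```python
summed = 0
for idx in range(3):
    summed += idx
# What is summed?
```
Trace:
  summed=0
  summed=0, idx=0
  summed=1, idx=1
  summed=3, idx=2

Final answer: 3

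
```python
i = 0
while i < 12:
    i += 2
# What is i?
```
Trace:
  i=0
  i=2
  i=4
  i=6
  i=8
  i=10
  i=12

Final answer: 12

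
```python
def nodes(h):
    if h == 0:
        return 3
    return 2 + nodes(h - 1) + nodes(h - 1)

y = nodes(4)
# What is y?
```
Call trace (a repeated sub-call is expanded the first time; later identical calls just restate its return value):
nodes(h=4)
  nodes(h=3)
    nodes(h=2)
      nodes(h=1)
        nodes(h=0)
        -> return 3
        nodes(h=0)
        -> return 3
      -> return 8
      nodes(h=1) -> return 8  (same call as traced above)
    -> return 18
    nodes(h=2) -> return 18  (same call as traced above)
  -> return 38
  nodes(h=3) -> return 38  (same call as traced above)
-> return 78

Final answer: 78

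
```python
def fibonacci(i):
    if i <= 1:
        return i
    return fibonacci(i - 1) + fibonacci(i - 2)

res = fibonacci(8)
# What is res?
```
Call trace (a repeated sub-call is expanded the first time; later identical calls just restate its return value):
fibonacci(i=8)
  fibonacci(i=7)
    fibonacci(i=6)
      fibonacci(i=5)
        fibonacci(i=4)
          fibonacci(i=3)
            fibonacci(i=2)
              fibonacci(i=1)
              -> return 1
              fibonacci(i=0)
              -> return 0
            -> return 1
            fibonacci(i=1)
            -> return 1
          -> return 2
          fibonacci(i=2) -> return 1  (same call as traced above)
        -> return 3
        fibonacci(i=3) -> return 2  (same call as traced above)
      -> return 5
      fibonacci(i=4) -> return 3  (same call as traced above)
    -> return 8
    fibonacci(i=5) -> return 5  (same call as traced above)
  -> return 13
  fibonacci(i=6) -> return 8  (same call as traced above)
-> return 21

Final answer: 21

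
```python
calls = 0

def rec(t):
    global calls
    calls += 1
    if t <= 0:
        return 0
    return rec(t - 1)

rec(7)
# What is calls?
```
Call trace:
rec(t=7)
  rec(t=6)
    rec(t=5)
      rec(t=4)
        rec(t=3)
          rec(t=2)
            rec(t=1)
              rec(t=0)
              -> return 0
            -> return 0
          -> return 0
        -> return 0
      -> return 0
    -> return 0
  -> return 0
-> return 0

calls is incremented once per call. rec is entered once for each t = 7, 6, 5, 4, 3, 2, 1, 0 (the t <= 0 call returns without recursing), i.e. 7 + 1 calls.
calls = 8

Final answer: 8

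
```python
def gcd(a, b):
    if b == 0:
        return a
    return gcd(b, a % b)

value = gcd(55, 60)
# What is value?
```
Call trace:
gcd(a=55, b=60)
  gcd(a=60, b=55)
    gcd(a=55, b=5)
      gcd(a=5, b=0)
      -> return 5
    -> return 5
  -> return 5
-> return 5

Final answer: 5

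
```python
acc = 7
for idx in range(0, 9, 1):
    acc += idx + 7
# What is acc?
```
Trace:
  acc=7
  acc=14, idx=0
  acc=22, idx=1
  acc=31, idx=2
  acc=41, idx=3
  acc=52, idx=4
  acc=64, idx=5
  acc=77, idx=6
  acc=91, idx=7
  acc=106, idx=8

Final answer: 106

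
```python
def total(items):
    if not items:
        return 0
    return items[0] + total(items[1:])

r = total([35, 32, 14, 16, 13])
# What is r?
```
Call trace:
total(items=[35, 32, 14, 16, 13])
  total(items=[32, 14, 16, 13])
    total(items=[14, 16, 13])
      total(items=[16, 13])
        total(items=[13])
          total(items=[])
          -> return 0
        -> return 13
      -> return 29
    -> return 43
  -> return 75
-> return 110

Final answer: 110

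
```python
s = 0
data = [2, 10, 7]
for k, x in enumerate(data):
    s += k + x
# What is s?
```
Trace:
  s=0
  s=2, k=0, x=2
  s=13, k=1, x=10
  s=22, k=2, x=7

Final answer: 22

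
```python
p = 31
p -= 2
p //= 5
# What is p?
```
Trace:
  p=31
  p=29
  p=5

Final answer: 5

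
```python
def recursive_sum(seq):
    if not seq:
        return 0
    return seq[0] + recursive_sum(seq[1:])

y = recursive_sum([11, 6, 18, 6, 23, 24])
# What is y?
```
Call trace:
recursive_sum(seq=[11, 6, 18, 6, 23, 24])
  recursive_sum(seq=[6, 18, 6, 23, 24])
    recursive_sum(seq=[18, 6, 23, 24])
      recursive_sum(seq=[6, 23, 24])
        recursive_sum(seq=[23, 24])
          recursive_sum(seq=[24])
            recursive_sum(seq=[])
            -> return 0
          -> return 24
        -> return 47
      -> return 53
    -> return 71
  -> return 77
-> return 88

Final answer: 88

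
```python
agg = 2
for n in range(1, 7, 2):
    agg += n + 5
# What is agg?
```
Trace:
  agg=2
  agg=8, n=1
  agg=16, n=3
  agg=26, n=5

Final answer: 26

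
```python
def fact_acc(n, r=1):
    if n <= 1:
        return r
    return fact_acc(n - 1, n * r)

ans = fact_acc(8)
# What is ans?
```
Call trace:
fact_acc(n=8, r=1)
  fact_acc(n=7, r=8)
    fact_acc(n=6, r=56)
      fact_acc(n=5, r=336)
        fact_acc(n=4, r=1680)
          fact_acc(n=3, r=6720)
            fact_acc(n=2, r=20160)
              fact_acc(n=1, r=40320)
              -> return 40320
            -> return 40320
          -> return 40320
        -> return 40320
      -> return 40320
    -> return 40320
  -> return 40320
-> return 40320

Final answer: 40320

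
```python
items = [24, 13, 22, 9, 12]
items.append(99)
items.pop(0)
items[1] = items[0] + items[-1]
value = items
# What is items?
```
Trace:
  items=[24, 13, 22, 9, 12]
  items=[24, 13, 22, 9, 12, 99]
  items=[13, 22, 9, 12, 99]
  items=[13, 112, 9, 12, 99]
  items=[13, 112, 9, 12, 99], value=[13, 112, 9, 12, 99]

Final answer: [13, 112, 9, 12, 99]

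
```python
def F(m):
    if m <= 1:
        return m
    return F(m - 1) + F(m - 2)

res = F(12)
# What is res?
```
Call trace (a repeated sub-call is expanded the first time; later identical calls just restate its return value):
F(m=12)
  F(m=11)
    F(m=10)
      F(m=9)
        F(m=8)
          F(m=7)
            F(m=6)
              F(m=5)
                F(m=4)
                  F(m=3)
                    F(m=2)
                      F(m=1)
                      -> return 1
                      F(m=0)
                      -> return 0
                    -> return 1
                    F(m=1)
                    -> return 1
                  -> return 2
                  F(m=2) -> return 1  (same call as traced above)
                -> return 3
                F(m=3) -> return 2  (same call as traced above)
              -> return 5
              F(m=4) -> return 3  (same call as traced above)
            -> return 8
            F(m=5) -> return 5  (same call as traced above)
          -> return 13
          F(m=6) -> return 8  (same call as traced above)
        -> return 21
        F(m=7) -> return 13  (same call as traced above)
      -> return 34
      F(m=8) -> return 21  (same call as traced above)
    -> return 55
    F(m=9) -> return 34  (same call as traced above)
  -> return 89
  F(m=10) -> return 55  (same call as traced above)
-> return 144

Final answer: 144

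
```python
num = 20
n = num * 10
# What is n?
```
Trace:
  num=20
  num=20, n=200

Final answer: 200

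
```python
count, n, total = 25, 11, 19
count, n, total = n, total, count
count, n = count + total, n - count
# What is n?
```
Trace:
  count=25, n=11, total=19
  count=11, n=19, total=25
  count=36, n=8, total=25

Final answer: 8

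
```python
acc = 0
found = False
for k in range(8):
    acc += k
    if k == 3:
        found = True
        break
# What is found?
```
Trace:
  acc=0
  acc=0, found=False
  acc=0, found=False, k=0
  acc=1, found=False, k=1
  acc=3, found=False, k=2
  acc=6, found=True, k=3

Final answer: True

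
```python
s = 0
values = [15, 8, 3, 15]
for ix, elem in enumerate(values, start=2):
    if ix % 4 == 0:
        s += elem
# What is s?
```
Trace:
  s=0
  s=0, ix=2, elem=15
  s=0, ix=3, elem=8
  s=3, ix=4, elem=3
  s=3, ix=5, elem=15

Final answer: 3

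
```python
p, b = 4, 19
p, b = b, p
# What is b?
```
Trace:
  p=4, b=19
  p=19, b=4

Final answer: 4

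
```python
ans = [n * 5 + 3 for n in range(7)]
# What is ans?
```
Trace:
  n=0
  n=1
  n=2
  n=3
  n=4
  n=5
  n=6
  ans=[3, 8, 13, 18, 23, 28, 33]

Final answer: [3, 8, 13, 18, 23, 28, 33]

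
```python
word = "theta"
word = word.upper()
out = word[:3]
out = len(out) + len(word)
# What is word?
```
Trace:
  word='theta'
  word='THETA'
  word='THETA', out='THE'
  word='THETA', out=8

Final answer: 'THETA'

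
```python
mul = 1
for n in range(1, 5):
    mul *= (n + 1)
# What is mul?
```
Trace:
  mul=1
  mul=2, n=1
  mul=6, n=2
  mul=24, n=3
  mul=120, n=4

Final answer: 120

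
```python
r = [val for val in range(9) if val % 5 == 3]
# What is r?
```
Trace:
  val=0
  val=1
  val=2
  val=3
  val=4
  val=5
  val=6
  val=7
  val=8
  r=[3, 8]

Final answer: [3, 8]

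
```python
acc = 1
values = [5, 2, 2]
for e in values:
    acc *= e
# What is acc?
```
Trace:
  acc=1
  acc=5, e=5
  acc=10, e=2
  acc=20, e=2

Final answer: 20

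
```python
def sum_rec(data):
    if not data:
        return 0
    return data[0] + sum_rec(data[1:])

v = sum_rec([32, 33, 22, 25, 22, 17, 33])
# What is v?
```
Call trace:
sum_rec(data=[32, 33, 22, 25, 22, 17, 33])
  sum_rec(data=[33, 22, 25, 22, 17, 33])
    sum_rec(data=[22, 25, 22, 17, 33])
      sum_rec(data=[25, 22, 17, 33])
        sum_rec(data=[22, 17, 33])
          sum_rec(data=[17, 33])
            sum_rec(data=[33])
              sum_rec(data=[])
              -> return 0
            -> return 33
          -> return 50
        -> return 72
      -> return 97
    -> return 119
  -> return 152
-> return 184

Final answer: 184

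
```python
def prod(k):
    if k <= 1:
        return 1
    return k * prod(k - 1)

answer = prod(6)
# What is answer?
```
Call trace:
prod(k=6)
  prod(k=5)
    prod(k=4)
      prod(k=3)
        prod(k=2)
          prod(k=1)
          -> return 1
        -> return 2
      -> return 6
    -> return 24
  -> return 120
-> return 720

Final answer: 720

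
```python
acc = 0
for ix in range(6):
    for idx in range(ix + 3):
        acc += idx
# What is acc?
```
Trace:
  acc=0
  acc=0, ix=0, idx=0
  acc=1, ix=0, idx=1
  acc=3, ix=0, idx=2
  acc=3, ix=1, idx=0
  acc=4, ix=1, idx=1
  acc=6, ix=1, idx=2
  acc=9, ix=1, idx=3
  acc=9, ix=2, idx=0
  acc=10, ix=2, idx=1
  acc=12, ix=2, idx=2
  acc=15, ix=2, idx=3
  acc=19, ix=2, idx=4
  acc=19, ix=3, idx=0
  acc=20, ix=3, idx=1
  acc=22, ix=3, idx=2
  acc=25, ix=3, idx=3
  acc=29, ix=3, idx=4
  acc=34, ix=3, idx=5
  acc=34, ix=4, idx=0
  acc=35, ix=4, idx=1
  acc=37, ix=4, idx=2
  acc=40, ix=4, idx=3
  acc=44, ix=4, idx=4
  acc=49, ix=4, idx=5
  acc=55, ix=4, idx=6
  acc=55, ix=5, idx=0
  acc=56, ix=5, idx=1
  acc=58, ix=5, idx=2
  acc=61, ix=5, idx=3
  acc=65, ix=5, idx=4
  acc=70, ix=5, idx=5
  acc=76, ix=5, idx=6
  acc=83, ix=5, idx=7

Final answer: 83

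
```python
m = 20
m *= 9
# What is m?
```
Trace:
  m=20
  m=180

Final answer: 180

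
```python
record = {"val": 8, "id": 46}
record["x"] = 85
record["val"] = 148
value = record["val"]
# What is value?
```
Trace:
  record={'val': 8, 'id': 46}
  record={'val': 8, 'id': 46, 'x': 85}
  record={'val': 148, 'id': 46, 'x': 85}
  record={'val': 148, 'id': 46, 'x': 85}, value=148

Final answer: 148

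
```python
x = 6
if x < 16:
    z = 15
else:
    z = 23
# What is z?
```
Trace:
  x=6
  x=6, z=15

Final answer: 15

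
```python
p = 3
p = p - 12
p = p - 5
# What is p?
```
Trace:
  p=3
  p=-9
  p=-14

Final answer: -14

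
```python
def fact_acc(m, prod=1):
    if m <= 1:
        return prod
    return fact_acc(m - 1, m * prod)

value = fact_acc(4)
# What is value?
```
Call trace:
fact_acc(m=4, prod=1)
  fact_acc(m=3, prod=4)
    fact_acc(m=2, prod=12)
      fact_acc(m=1, prod=24)
      -> return 24
    -> return 24
  -> return 24
-> return 24

Final answer: 24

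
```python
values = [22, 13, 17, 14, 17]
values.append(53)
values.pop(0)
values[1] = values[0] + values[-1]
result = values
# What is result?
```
Trace:
  values=[22, 13, 17, 14, 17]
  values=[22, 13, 17, 14, 17, 53]
  values=[13, 17, 14, 17, 53]
  values=[13, 66, 14, 17, 53]
  values=[13, 66, 14, 17, 53], result=[13, 66, 14, 17, 53]

Final answer: [13, 66, 14, 17, 53]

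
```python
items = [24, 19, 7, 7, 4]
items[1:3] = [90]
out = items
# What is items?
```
Trace:
  items=[24, 19, 7, 7, 4]
  items=[24, 90, 7, 4]
  items=[24, 90, 7, 4], out=[24, 90, 7, 4]

Final answer: [24, 90, 7, 4]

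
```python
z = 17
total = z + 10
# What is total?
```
Trace:
  z=17
  z=17, total=27

Final answer: 27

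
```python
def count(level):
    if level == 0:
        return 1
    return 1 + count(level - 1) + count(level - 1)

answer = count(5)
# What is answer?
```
Call trace (a repeated sub-call is expanded the first time; later identical calls just restate its return value):
count(level=5)
  count(level=4)
    count(level=3)
      count(level=2)
        count(level=1)
          count(level=0)
          -> return 1
          count(level=0)
          -> return 1
        -> return 3
        count(level=1) -> return 3  (same call as traced above)
      -> return 7
      count(level=2) -> return 7  (same call as traced above)
    -> return 15
    count(level=3) -> return 15  (same call as traced above)
  -> return 31
  count(level=4) -> return 31  (same call as traced above)
-> return 63

Final answer: 63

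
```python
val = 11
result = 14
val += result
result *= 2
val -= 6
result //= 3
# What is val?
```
Trace:
  val=11
  val=11, result=14
  val=25, result=14
  val=25, result=28
  val=19, result=28
  val=19, result=9

Final answer: 19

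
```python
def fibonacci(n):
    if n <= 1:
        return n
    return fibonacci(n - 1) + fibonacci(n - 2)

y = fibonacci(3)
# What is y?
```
Call trace:
fibonacci(n=3)
  fibonacci(n=2)
    fibonacci(n=1)
    -> return 1
    fibonacci(n=0)
    -> return 0
  -> return 1
  fibonacci(n=1)
  -> return 1
-> return 2

Final answer: 2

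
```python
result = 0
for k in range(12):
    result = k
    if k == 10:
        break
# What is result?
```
Trace:
  result=0
  result=0, k=0
  result=1, k=1
  result=2, k=2
  result=3, k=3
  result=4, k=4
  result=5, k=5
  result=6, k=6
  result=7, k=7
  result=8, k=8
  result=9, k=9
  result=10, k=10

Final answer: 10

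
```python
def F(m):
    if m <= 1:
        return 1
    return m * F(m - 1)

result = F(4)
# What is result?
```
Call trace:
F(m=4)
  F(m=3)
    F(m=2)
      F(m=1)
      -> return 1
    -> return 2
  -> return 6
-> return 24

Final answer: 24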